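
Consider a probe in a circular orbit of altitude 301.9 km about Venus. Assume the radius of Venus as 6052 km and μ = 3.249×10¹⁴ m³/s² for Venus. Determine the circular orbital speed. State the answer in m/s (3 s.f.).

v ≈ 7150 m/s

r = 6052 + 301.9 = 6353.9 km = 6.3539×10⁶ m.
For a circular orbit v = √(μ/r) = √(3.249×10¹⁴ / 6.354×10⁶) = √(5.113×10⁷) = 7151 m/s.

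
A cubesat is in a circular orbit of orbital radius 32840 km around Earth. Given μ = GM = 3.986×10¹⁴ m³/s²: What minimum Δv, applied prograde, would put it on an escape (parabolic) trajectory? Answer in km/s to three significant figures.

r = 32840 km = 3.284×10⁷ m.
Circular speed v_c = √(μ/r) = 3484 m/s.
Escape speed v_esc = √(2μ/r) = √2 × v_c = 4927 m/s.
Δv = v_esc − v_c = 1443 m/s = 1.443 km/s.

Δv ≈ 1.44 km/s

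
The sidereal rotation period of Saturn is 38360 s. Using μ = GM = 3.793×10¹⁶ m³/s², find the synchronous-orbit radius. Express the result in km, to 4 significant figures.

r_sync ≈ 1.122×10⁵ km

A synchronous orbit has period T, so by Kepler's third law a = (μT²/4π²)^(1/3).
μT²/4π² = 3.793×10¹⁶ × (3.836×10⁴)² / 39.48 = 1.414×10²⁴ m³.
a = 1.122×10⁸ m = 1.1223×10⁵ km.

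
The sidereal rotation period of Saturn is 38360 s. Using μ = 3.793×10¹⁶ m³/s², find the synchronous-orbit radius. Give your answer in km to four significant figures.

A synchronous orbit has period T, so by Kepler's third law a = (μT²/4π²)^(1/3).
μT²/4π² = 3.793×10¹⁶ × (3.836×10⁴)² / 39.48 = 1.414×10²⁴ m³.
a = 1.122×10⁸ m = 1.1223×10⁵ km.

r_sync ≈ 1.122×10⁵ km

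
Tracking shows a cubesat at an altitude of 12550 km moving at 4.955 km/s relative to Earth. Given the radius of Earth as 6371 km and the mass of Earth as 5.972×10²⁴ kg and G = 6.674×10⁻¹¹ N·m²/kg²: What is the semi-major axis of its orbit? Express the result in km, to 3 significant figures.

μ = GM = 6.674×10⁻¹¹ × 5.972×10²⁴ = 3.986×10¹⁴ m³/s².
r = 6371 + 12550 = 18921 km = 1.892×10⁷ m.
Specific orbital energy ε = v²/2 − μ/r = (4955)²/2 − 3.986×10¹⁴/1.892×10⁷ = -8.789×10⁶ J/kg.
Since ε = −μ/(2a), a = −μ/(2ε) = 2.267×10⁷ m = 22674 km.

a ≈ 22700 km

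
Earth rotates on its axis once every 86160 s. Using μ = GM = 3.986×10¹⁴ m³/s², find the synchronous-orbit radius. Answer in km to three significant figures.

r_sync ≈ 42200 km

A synchronous orbit has period T, so by Kepler's third law a = (μT²/4π²)^(1/3).
μT²/4π² = 3.986×10¹⁴ × (8.616×10⁴)² / 39.48 = 7.495×10²² m³.
a = 4.216×10⁷ m = 42163 km.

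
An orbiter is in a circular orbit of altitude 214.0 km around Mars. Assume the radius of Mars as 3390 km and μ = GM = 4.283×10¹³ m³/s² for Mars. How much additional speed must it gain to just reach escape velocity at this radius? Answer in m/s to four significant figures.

Δv ≈ 1428 m/s

r = 3390 + 214.0 = 3604.0 km = 3.6040×10⁶ m.
Circular speed v_c = √(μ/r) = 3447 m/s.
Escape speed v_esc = √(2μ/r) = √2 × v_c = 4875 m/s.
Δv = v_esc − v_c = 1428 m/s.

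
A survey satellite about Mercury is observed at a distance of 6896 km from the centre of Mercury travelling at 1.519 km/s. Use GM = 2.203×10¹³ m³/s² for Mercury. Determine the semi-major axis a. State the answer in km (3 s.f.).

r = 6.896×10⁶ m.
Vis-viva rearranged: 1/a = 2/r − v²/μ = 2.900×10⁻⁷ − 1.047×10⁻⁷ = 1.853×10⁻⁷ m⁻¹.
a = 5.397×10⁶ m = 5397.1 km.

a ≈ 5400 km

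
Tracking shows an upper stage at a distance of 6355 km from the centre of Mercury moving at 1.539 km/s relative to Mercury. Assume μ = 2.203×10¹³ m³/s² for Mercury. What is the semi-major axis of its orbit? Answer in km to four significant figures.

a ≈ 4826 km

r = 6.355×10⁶ m.
Specific orbital energy ε = v²/2 − μ/r = (1539)²/2 − 2.203×10¹³/6.355×10⁶ = -2.282×10⁶ J/kg.
Since ε = −μ/(2a), a = −μ/(2ε) = 4.826×10⁶ m = 4826.3 km.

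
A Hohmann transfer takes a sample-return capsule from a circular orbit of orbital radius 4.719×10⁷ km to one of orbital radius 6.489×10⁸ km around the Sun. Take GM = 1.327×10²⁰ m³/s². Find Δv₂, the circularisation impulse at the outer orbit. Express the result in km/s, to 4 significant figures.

Δv ≈ 9.035 km/s

r₁ = 4.719×10⁷ km = 4.719×10¹⁰ m.
r₂ = 6.489×10⁸ km = 6.489×10¹¹ m.
Transfer ellipse a_t = (r₁ + r₂)/2 = 3.480×10¹¹ m.
At r₁: circular v_c1 = √(μ/r₁) = 53030 m/s; transfer-perihelion v_p = √[μ(2/r₁ − 1/a_t)] = 72410 m/s.
At r₂: circular v_c2 = √(μ/r₂) = 14300 m/s; transfer-aphelion v_a = √[μ(2/r₂ − 1/a_t)] = 5266 m/s.
Δv₂ = v_c2 − v_a = 9035 m/s.
= 9.035 km/s.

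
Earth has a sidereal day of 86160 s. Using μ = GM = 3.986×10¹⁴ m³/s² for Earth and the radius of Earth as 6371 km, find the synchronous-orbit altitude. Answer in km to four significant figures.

h_sync ≈ 35790 km

A synchronous orbit has period T, so by Kepler's third law a = (μT²/4π²)^(1/3).
μT²/4π² = 3.986×10¹⁴ × (8.616×10⁴)² / 39.48 = 7.495×10²² m³.
a = 4.216×10⁷ m = 42163 km.
Altitude h = a − R = 42163 − 6371 = 35792 km.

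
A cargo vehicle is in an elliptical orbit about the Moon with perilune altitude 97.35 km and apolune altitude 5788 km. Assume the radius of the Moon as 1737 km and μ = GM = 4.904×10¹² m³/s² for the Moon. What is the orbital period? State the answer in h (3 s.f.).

T ≈ 7.98 h

r_p = 1737 + 97.35 = 1834.3 km = 1.8344×10⁶ m.
r_a = 1737 + 5788 = 7525.0 km = 7.5250×10⁶ m.
Semi-major axis a = (r_p + r_a)/2 = (1834.3 + 7525.0)/2 = 4679.7 km = 4.680×10⁶ m.
By Kepler's third law T = 2π√(a³/μ) = 2π × 4.571×10³ = 2.872×10⁴ s.
= 7.979 h.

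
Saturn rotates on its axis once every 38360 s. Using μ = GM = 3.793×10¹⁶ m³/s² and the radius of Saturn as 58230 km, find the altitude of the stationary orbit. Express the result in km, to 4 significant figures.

A synchronous orbit has period T, so by Kepler's third law a = (μT²/4π²)^(1/3).
μT²/4π² = 3.793×10¹⁶ × (3.836×10⁴)² / 39.48 = 1.414×10²⁴ m³.
a = 1.122×10⁸ m = 1.1223×10⁵ km.
Altitude h = a − R = 1.1223×10⁵ − 58230 = 54005 km.

h_sync ≈ 54000 km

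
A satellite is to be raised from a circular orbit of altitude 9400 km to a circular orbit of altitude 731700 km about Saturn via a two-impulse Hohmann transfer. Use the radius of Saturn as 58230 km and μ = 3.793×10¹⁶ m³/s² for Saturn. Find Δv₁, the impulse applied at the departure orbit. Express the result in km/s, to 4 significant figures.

r₁ = 58230 + 9400 = 67630 km = 6.7630×10⁷ m.
r₂ = 58230 + 731700 = 789930 km = 7.8993×10⁸ m.
Transfer ellipse a_t = (r₁ + r₂)/2 = 4.288×10⁸ m.
At r₁: circular v_c1 = √(μ/r₁) = 23680 m/s; transfer-perikrone v_p = √[μ(2/r₁ − 1/a_t)] = 32140 m/s.
Δv₁ = v_p − v_c1 = 8462 m/s.
= 8.462 km/s.

Δv ≈ 8.462 km/s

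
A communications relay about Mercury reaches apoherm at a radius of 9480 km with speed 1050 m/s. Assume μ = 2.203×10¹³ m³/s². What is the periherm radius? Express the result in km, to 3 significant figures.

r_a = 9.480×10⁶ m.
Specific energy ε = v²/2 − μ/r = -1.773×10⁶ J/kg, so a = −μ/(2ε) = 6.214×10⁶ m.
The apsides satisfy r_p + r_a = 2a, so the periherm radius is 2a − r_a = 2.948×10⁶ m = 2948.1 km.

periherm radius ≈ 2950 km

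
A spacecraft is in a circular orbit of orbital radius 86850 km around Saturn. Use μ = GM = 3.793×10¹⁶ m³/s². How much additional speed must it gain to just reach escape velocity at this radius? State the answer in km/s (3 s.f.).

r = 86850 km = 8.685×10⁷ m.
Circular speed v_c = √(μ/r) = 20900 m/s.
Escape speed v_esc = √(2μ/r) = √2 × v_c = 29550 m/s.
Δv = v_esc − v_c = 8656 m/s = 8.656 km/s.

Δv ≈ 8.66 km/s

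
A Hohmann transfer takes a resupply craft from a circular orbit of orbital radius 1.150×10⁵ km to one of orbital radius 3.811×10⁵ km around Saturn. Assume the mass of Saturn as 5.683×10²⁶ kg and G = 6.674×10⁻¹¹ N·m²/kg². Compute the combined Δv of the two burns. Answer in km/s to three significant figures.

μ = GM = 6.674×10⁻¹¹ × 5.683×10²⁶ = 3.793×10¹⁶ m³/s².
r₁ = 1.150×10⁵ km = 1.150×10⁸ m.
r₂ = 3.811×10⁵ km = 3.811×10⁸ m.
Transfer ellipse a_t = (r₁ + r₂)/2 = 2.480×10⁸ m.
At r₁: circular v_c1 = √(μ/r₁) = 18160 m/s; transfer-perikrone v_p = √[μ(2/r₁ − 1/a_t)] = 22510 m/s.
Δv₁ = v_p − v_c1 = 4350 m/s.
At r₂: circular v_c2 = √(μ/r₂) = 9976 m/s; transfer-apokrone v_a = √[μ(2/r₂ − 1/a_t)] = 6793 m/s.
Δv₂ = v_c2 − v_a = 3183 m/s.
Total Δv = Δv₁ + Δv₂ = 7533 m/s = 7.533 km/s.

Δv_total ≈ 7.53 km/s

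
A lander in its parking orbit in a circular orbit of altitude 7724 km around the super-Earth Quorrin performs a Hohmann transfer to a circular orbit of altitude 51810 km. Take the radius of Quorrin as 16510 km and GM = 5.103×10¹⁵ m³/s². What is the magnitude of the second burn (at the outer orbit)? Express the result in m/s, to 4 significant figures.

r₁ = 16510 + 7724 = 24234 km = 2.4234×10⁷ m.
r₂ = 16510 + 51810 = 68320 km = 6.8320×10⁷ m.
Transfer ellipse a_t = (r₁ + r₂)/2 = 4.628×10⁷ m.
At r₁: circular v_c1 = √(μ/r₁) = 14510 m/s; transfer-periapsis v_p = √[μ(2/r₁ − 1/a_t)] = 17630 m/s.
At r₂: circular v_c2 = √(μ/r₂) = 8642 m/s; transfer-apoapsis v_a = √[μ(2/r₂ − 1/a_t)] = 6254 m/s.
Δv₂ = v_c2 − v_a = 2388 m/s.

Δv ≈ 2388 m/s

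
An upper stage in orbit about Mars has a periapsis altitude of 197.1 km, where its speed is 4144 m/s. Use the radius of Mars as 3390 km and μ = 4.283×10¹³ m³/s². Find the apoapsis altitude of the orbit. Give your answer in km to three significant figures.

apoapsis altitude ≈ 5790 km

r_p = 3390 + 197.1 = 3587.1 km = 3.587×10⁶ m.
Specific energy ε = v²/2 − μ/r = -3.354×10⁶ J/kg, so a = −μ/(2ε) = 6.386×10⁶ m.
The apsides satisfy r_p + r_a = 2a, so the apoapsis radius is 2a − r_p = 9.184×10⁶ m = 9184.1 km.
Apoapsis altitude = 9184.1 − 3390 = 5794.1 km.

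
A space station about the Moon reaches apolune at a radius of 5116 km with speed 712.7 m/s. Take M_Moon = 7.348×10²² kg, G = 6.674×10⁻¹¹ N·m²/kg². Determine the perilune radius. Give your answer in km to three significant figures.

μ = GM = 6.674×10⁻¹¹ × 7.348×10²² = 4.904×10¹² m³/s².
r_a = 5.116×10⁶ m.
Specific energy ε = v²/2 − μ/r = -7.046×10⁵ J/kg, so a = −μ/(2ε) = 3.480×10⁶ m.
The apsides satisfy r_p + r_a = 2a, so the perilune radius is 2a − r_a = 1.844×10⁶ m = 1844.0 km.

perilune radius ≈ 1840 km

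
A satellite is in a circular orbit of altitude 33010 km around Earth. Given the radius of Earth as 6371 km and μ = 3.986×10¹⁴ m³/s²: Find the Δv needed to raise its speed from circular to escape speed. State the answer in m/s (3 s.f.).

Δv ≈ 1320 m/s

r = 6371 + 33010 = 39381 km = 3.9381×10⁷ m.
Circular speed v_c = √(μ/r) = 3181 m/s.
Escape speed v_esc = √(2μ/r) = √2 × v_c = 4499 m/s.
Δv = v_esc − v_c = 1318 m/s.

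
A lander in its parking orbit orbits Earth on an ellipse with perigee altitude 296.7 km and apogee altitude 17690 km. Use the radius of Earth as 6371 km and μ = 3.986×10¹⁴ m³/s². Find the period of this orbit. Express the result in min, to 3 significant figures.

T ≈ 316 min

r_p = 6371 + 296.7 = 6667.7 km = 6.6677×10⁶ m.
r_a = 6371 + 17690 = 24061 km = 2.4061×10⁷ m.
Semi-major axis a = (r_p + r_a)/2 = (6667.7 + 24061)/2 = 15364 km = 1.536×10⁷ m.
By Kepler's third law T = 2π√(a³/μ) = 2π × 3.016×10³ = 1.895×10⁴ s.
= 315.9 min.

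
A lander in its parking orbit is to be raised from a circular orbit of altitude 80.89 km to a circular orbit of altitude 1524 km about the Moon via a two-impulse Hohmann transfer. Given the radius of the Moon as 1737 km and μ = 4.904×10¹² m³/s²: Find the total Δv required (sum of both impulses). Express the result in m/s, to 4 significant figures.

r₁ = 1737 + 80.89 = 1817.9 km = 1.8179×10⁶ m.
r₂ = 1737 + 1524 = 3261.0 km = 3.2610×10⁶ m.
Transfer ellipse a_t = (r₁ + r₂)/2 = 2.539×10⁶ m.
At r₁: circular v_c1 = √(μ/r₁) = 1642 m/s; transfer-perilune v_p = √[μ(2/r₁ − 1/a_t)] = 1861 m/s.
Δv₁ = v_p − v_c1 = 218.8 m/s.
At r₂: circular v_c2 = √(μ/r₂) = 1226 m/s; transfer-apolune v_a = √[μ(2/r₂ − 1/a_t)] = 1038 m/s.
Δv₂ = v_c2 − v_a = 188.7 m/s.
Total Δv = Δv₁ + Δv₂ = 407.5 m/s.

Δv_total ≈ 407.5 m/s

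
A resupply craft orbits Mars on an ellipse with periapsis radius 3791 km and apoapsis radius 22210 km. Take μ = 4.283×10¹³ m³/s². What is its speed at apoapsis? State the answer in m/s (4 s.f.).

Semi-major axis a = (r_p + r_a)/2 = 13000 km = 1.300×10⁷ m.
Vis-viva: v² = μ(2/r − 1/a) = 4.283×10¹³ × (9.005×10⁻⁸ − 7.692×10⁻⁸) = 5.623×10⁵ m²/s².
v = 749.9 m/s.

v ≈ 749.9 m/s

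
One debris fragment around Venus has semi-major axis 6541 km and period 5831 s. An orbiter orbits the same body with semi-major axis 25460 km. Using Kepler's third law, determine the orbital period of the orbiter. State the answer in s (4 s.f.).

Kepler's third law: T² ∝ a³, so T₂ = T₁ (a₂/a₁)^(3/2).
a₂/a₁ = 3.892, (a₂/a₁)^(3/2) = 7.679.
T₂ = 5831 × 7.679 = 44780 s.

T₂ ≈ 44780 s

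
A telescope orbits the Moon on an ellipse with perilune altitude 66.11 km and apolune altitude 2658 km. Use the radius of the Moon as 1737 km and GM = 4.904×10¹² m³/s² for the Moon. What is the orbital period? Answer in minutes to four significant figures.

T ≈ 258.0 minutes

r_p = 1737 + 66.11 = 1803.1 km = 1.8031×10⁶ m.
r_a = 1737 + 2658 = 4395.0 km = 4.3950×10⁶ m.
Semi-major axis a = (r_p + r_a)/2 = (1803.1 + 4395.0)/2 = 3099.1 km = 3.099×10⁶ m.
By Kepler's third law T = 2π√(a³/μ) = 2π × 2.464×10³ = 1.548×10⁴ s.
= 258.0 minutes.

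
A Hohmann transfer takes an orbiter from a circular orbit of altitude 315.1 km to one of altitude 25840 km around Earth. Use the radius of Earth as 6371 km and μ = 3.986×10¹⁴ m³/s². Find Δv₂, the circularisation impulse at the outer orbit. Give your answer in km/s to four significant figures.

Δv ≈ 1.455 km/s

r₁ = 6371 + 315.1 = 6686.1 km = 6.6861×10⁶ m.
r₂ = 6371 + 25840 = 32211 km = 3.2211×10⁷ m.
Transfer ellipse a_t = (r₁ + r₂)/2 = 1.945×10⁷ m.
At r₁: circular v_c1 = √(μ/r₁) = 7721 m/s; transfer-perigee v_p = √[μ(2/r₁ − 1/a_t)] = 9937 m/s.
At r₂: circular v_c2 = √(μ/r₂) = 3518 m/s; transfer-apogee v_a = √[μ(2/r₂ − 1/a_t)] = 2063 m/s.
Δv₂ = v_c2 − v_a = 1455 m/s.
= 1.455 km/s.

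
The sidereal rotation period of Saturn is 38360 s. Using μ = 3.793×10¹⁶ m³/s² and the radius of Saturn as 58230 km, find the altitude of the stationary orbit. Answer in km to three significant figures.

h_sync ≈ 54000 km

A synchronous orbit has period T, so by Kepler's third law a = (μT²/4π²)^(1/3).
μT²/4π² = 3.793×10¹⁶ × (3.836×10⁴)² / 39.48 = 1.414×10²⁴ m³.
a = 1.122×10⁸ m = 1.1223×10⁵ km.
Altitude h = a − R = 1.1223×10⁵ − 58230 = 54005 km.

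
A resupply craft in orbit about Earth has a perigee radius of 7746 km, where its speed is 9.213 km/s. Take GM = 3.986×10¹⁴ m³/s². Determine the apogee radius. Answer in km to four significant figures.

apogee radius ≈ 36450 km

r_p = 7.746×10⁶ m.
Specific energy ε = v²/2 − μ/r = -9.019×10⁶ J/kg, so a = −μ/(2ε) = 2.210×10⁷ m.
The apsides satisfy r_p + r_a = 2a, so the apogee radius is 2a − r_p = 3.645×10⁷ m = 36449 km.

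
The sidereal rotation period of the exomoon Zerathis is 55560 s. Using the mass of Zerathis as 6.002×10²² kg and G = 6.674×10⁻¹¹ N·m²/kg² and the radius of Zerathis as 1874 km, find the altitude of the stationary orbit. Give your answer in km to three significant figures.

h_sync ≈ 4920 km

μ = GM = 6.674×10⁻¹¹ × 6.002×10²² = 4.006×10¹² m³/s².
A synchronous orbit has period T, so by Kepler's third law a = (μT²/4π²)^(1/3).
μT²/4π² = 4.006×10¹² × (5.556×10⁴)² / 39.48 = 3.132×10²⁰ m³.
a = 6.791×10⁶ m = 6791.2 km.
Altitude h = a − R = 6791.2 − 1874 = 4917.2 km.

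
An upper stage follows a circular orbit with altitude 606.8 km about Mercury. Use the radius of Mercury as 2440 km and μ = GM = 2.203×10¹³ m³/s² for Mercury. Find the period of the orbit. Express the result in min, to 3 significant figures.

T ≈ 119 min

r = 2440 + 606.8 = 3046.8 km = 3.0468×10⁶ m.
Kepler's third law: T = 2π√(r³/μ) = 2π√((3.047×10⁶)³ / 2.203×10¹³).
r³/μ = 1.284×10⁶ s², so T = 2π × 1.133×10³ = 7.119×10³ s.
Converting: 7.119×10³ s ÷ 60.00 = 118.7 min.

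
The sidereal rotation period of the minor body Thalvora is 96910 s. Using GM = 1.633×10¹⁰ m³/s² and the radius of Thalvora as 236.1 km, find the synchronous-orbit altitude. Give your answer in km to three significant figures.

h_sync ≈ 1340 km

A synchronous orbit has period T, so by Kepler's third law a = (μT²/4π²)^(1/3).
μT²/4π² = 1.633×10¹⁰ × (9.691×10⁴)² / 39.48 = 3.885×10¹⁸ m³.
a = 1.572×10⁶ m = 1572.0 km.
Altitude h = a − R = 1572.0 − 236.1 = 1335.9 km.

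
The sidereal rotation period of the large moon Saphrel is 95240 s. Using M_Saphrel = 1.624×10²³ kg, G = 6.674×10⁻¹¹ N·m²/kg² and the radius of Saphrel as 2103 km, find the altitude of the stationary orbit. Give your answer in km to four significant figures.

h_sync ≈ 11450 km

μ = GM = 6.674×10⁻¹¹ × 1.624×10²³ = 1.084×10¹³ m³/s².
A synchronous orbit has period T, so by Kepler's third law a = (μT²/4π²)^(1/3).
μT²/4π² = 1.084×10¹³ × (9.524×10⁴)² / 39.48 = 2.490×10²¹ m³.
a = 1.355×10⁷ m = 13555 km.
Altitude h = a − R = 13555 − 2103 = 11452 km.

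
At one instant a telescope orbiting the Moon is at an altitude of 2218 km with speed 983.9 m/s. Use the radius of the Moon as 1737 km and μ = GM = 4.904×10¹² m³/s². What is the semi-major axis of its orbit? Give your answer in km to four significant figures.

r = 1737 + 2218 = 3955.0 km = 3.955×10⁶ m.
Vis-viva rearranged: 1/a = 2/r − v²/μ = 5.057×10⁻⁷ − 1.974×10⁻⁷ = 3.083×10⁻⁷ m⁻¹.
a = 3.244×10⁶ m = 3243.7 km.

a ≈ 3244 km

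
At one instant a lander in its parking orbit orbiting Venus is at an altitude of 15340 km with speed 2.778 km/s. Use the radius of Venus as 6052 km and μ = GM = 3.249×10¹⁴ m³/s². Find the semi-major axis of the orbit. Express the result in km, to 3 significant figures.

a ≈ 14300 km

r = 6052 + 15340 = 21392 km = 2.139×10⁷ m.
Vis-viva rearranged: 1/a = 2/r − v²/μ = 9.349×10⁻⁸ − 2.375×10⁻⁸ = 6.974×10⁻⁸ m⁻¹.
a = 1.434×10⁷ m = 14339 km.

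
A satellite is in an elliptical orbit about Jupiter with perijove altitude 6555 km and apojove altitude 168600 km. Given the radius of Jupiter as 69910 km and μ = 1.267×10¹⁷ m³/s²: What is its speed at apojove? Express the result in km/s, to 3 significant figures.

r_p = 69910 + 6555 = 76465 km = 7.6465×10⁷ m.
r_a = 69910 + 168600 = 238510 km = 2.3851×10⁸ m.
Semi-major axis a = (r_p + r_a)/2 = 1.5749×10⁵ km = 1.575×10⁸ m.
Vis-viva: v² = μ(2/r − 1/a) = 1.267×10¹⁷ × (8.385×10⁻⁹ − 6.350×10⁻⁹) = 2.579×10⁸ m²/s².
v = 16060 m/s = 16.06 km/s.

v ≈ 16.1 km/s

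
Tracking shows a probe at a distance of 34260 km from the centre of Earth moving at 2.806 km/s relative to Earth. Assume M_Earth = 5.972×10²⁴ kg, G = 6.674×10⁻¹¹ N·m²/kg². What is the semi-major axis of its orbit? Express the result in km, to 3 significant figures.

a ≈ 25900 km

μ = GM = 6.674×10⁻¹¹ × 5.972×10²⁴ = 3.986×10¹⁴ m³/s².
r = 3.426×10⁷ m.
Vis-viva rearranged: 1/a = 2/r − v²/μ = 5.838×10⁻⁸ − 1.975×10⁻⁸ = 3.862×10⁻⁸ m⁻¹.
a = 2.589×10⁷ m = 25892 km.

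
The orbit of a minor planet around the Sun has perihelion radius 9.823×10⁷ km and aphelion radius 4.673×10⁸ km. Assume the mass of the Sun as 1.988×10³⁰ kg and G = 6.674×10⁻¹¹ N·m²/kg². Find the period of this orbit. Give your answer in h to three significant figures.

T ≈ 22800 h

μ = GM = 6.674×10⁻¹¹ × 1.988×10³⁰ = 1.327×10²⁰ m³/s².
Semi-major axis a = (r_p + r_a)/2 = (9.8230×10⁷ + 4.6730×10⁸)/2 = 2.8276×10⁸ km = 2.828×10¹¹ m.
By Kepler's third law T = 2π√(a³/μ) = 2π × 1.305×10⁷ = 8.202×10⁷ s.
= 22780 h.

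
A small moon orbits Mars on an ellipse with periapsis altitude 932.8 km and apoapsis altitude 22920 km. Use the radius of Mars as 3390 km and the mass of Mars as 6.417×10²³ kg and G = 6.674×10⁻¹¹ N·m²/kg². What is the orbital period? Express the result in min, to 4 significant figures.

μ = GM = 6.674×10⁻¹¹ × 6.417×10²³ = 4.283×10¹³ m³/s².
r_p = 3390 + 932.8 = 4322.8 km = 4.3228×10⁶ m.
r_a = 3390 + 22920 = 26310 km = 2.6310×10⁷ m.
Semi-major axis a = (r_p + r_a)/2 = (4322.8 + 26310)/2 = 15316 km = 1.532×10⁷ m.
By Kepler's third law T = 2π√(a³/μ) = 2π × 9.160×10³ = 5.755×10⁴ s.
= 959.2 min.

T ≈ 959.2 min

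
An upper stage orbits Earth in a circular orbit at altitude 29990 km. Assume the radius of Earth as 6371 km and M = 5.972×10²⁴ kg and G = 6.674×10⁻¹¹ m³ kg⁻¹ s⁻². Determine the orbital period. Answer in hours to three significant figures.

T ≈ 19.2 hours

μ = GM = 6.674×10⁻¹¹ × 5.972×10²⁴ = 3.986×10¹⁴ m³/s².
r = 6371 + 29990 = 36361 km = 3.6361×10⁷ m.
Kepler's third law: T = 2π√(r³/μ) = 2π√((3.636×10⁷)³ / 3.986×10¹⁴).
r³/μ = 1.206×10⁸ s², so T = 2π × 1.098×10⁴ = 6.901×10⁴ s.
Converting: 6.901×10⁴ s ÷ 3600 = 19.17 hours.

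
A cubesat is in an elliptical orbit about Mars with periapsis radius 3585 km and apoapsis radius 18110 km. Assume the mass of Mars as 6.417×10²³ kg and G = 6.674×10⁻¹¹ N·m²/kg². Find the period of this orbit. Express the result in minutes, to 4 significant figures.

T ≈ 571.7 minutes

μ = GM = 6.674×10⁻¹¹ × 6.417×10²³ = 4.283×10¹³ m³/s².
Semi-major axis a = (r_p + r_a)/2 = (3585.0 + 18110)/2 = 10848 km = 1.085×10⁷ m.
By Kepler's third law T = 2π√(a³/μ) = 2π × 5.459×10³ = 3.430×10⁴ s.
= 571.7 minutes.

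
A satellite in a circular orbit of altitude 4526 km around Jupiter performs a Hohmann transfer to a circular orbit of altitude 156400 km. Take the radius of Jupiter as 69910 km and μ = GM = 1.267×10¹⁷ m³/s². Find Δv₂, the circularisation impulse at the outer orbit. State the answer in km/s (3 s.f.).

Δv ≈ 7.01 km/s

r₁ = 69910 + 4526 = 74436 km = 7.4436×10⁷ m.
r₂ = 69910 + 156400 = 226310 km = 2.2631×10⁸ m.
Transfer ellipse a_t = (r₁ + r₂)/2 = 1.504×10⁸ m.
At r₁: circular v_c1 = √(μ/r₁) = 41260 m/s; transfer-perijove v_p = √[μ(2/r₁ − 1/a_t)] = 50610 m/s.
At r₂: circular v_c2 = √(μ/r₂) = 23660 m/s; transfer-apojove v_a = √[μ(2/r₂ − 1/a_t)] = 16650 m/s.
Δv₂ = v_c2 − v_a = 7014 m/s.
= 7.014 km/s.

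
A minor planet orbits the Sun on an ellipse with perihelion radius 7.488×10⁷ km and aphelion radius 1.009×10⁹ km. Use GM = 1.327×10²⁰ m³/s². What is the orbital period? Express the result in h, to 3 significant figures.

T ≈ 60400 h

Semi-major axis a = (r_p + r_a)/2 = (7.4880×10⁷ + 1.0090×10⁹)/2 = 5.4194×10⁸ km = 5.419×10¹¹ m.
By Kepler's third law T = 2π√(a³/μ) = 2π × 3.463×10⁷ = 2.176×10⁸ s.
= 60450 h.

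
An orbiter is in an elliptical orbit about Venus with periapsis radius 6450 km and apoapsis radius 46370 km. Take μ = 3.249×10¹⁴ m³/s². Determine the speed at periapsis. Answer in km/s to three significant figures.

v ≈ 9.40 km/s

Semi-major axis a = (r_p + r_a)/2 = 26410 km = 2.641×10⁷ m.
Vis-viva: v² = μ(2/r − 1/a) = 3.249×10¹⁴ × (3.101×10⁻⁷ − 3.786×10⁻⁸) = 8.844×10⁷ m²/s².
v = 9404 m/s = 9.404 km/s.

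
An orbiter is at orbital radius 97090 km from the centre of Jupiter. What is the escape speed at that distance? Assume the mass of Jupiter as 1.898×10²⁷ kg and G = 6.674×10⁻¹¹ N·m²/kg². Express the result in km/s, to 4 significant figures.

v_esc ≈ 51.08 km/s

μ = GM = 6.674×10⁻¹¹ × 1.898×10²⁷ = 1.267×10¹⁷ m³/s².
r = 97090 km = 9.709×10⁷ m.
Escape speed v_esc = √(2μ/r) = √(2 × 1.267×10¹⁷ / 9.709×10⁷) = √(2.609×10⁹) = 51080 m/s.
= 51.08 km/s.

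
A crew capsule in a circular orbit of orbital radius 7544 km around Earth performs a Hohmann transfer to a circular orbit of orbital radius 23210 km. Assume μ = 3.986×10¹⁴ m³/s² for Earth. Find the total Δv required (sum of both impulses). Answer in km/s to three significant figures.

r₁ = 7544 km = 7.544×10⁶ m.
r₂ = 23210 km = 2.321×10⁷ m.
Transfer ellipse a_t = (r₁ + r₂)/2 = 1.538×10⁷ m.
At r₁: circular v_c1 = √(μ/r₁) = 7269 m/s; transfer-perigee v_p = √[μ(2/r₁ − 1/a_t)] = 8930 m/s.
Δv₁ = v_p − v_c1 = 1661 m/s.
At r₂: circular v_c2 = √(μ/r₂) = 4144 m/s; transfer-apogee v_a = √[μ(2/r₂ − 1/a_t)] = 2903 m/s.
Δv₂ = v_c2 − v_a = 1241 m/s.
Total Δv = Δv₁ + Δv₂ = 2903 m/s = 2.903 km/s.

Δv_total ≈ 2.90 km/s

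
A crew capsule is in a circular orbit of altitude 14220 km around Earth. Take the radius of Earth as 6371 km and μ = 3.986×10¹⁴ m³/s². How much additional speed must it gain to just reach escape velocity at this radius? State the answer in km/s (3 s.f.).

r = 6371 + 14220 = 20591 km = 2.0591×10⁷ m.
Circular speed v_c = √(μ/r) = 4400 m/s.
Escape speed v_esc = √(2μ/r) = √2 × v_c = 6222 m/s.
Δv = v_esc − v_c = 1822 m/s = 1.822 km/s.

Δv ≈ 1.82 km/s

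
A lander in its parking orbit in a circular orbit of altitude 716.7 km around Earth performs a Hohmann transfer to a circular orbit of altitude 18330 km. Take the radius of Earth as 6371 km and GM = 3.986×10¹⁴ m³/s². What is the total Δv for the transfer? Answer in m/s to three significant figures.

Δv_total ≈ 3180 m/s

r₁ = 6371 + 716.7 = 7087.7 km = 7.0877×10⁶ m.
r₂ = 6371 + 18330 = 24701 km = 2.4701×10⁷ m.
Transfer ellipse a_t = (r₁ + r₂)/2 = 1.589×10⁷ m.
At r₁: circular v_c1 = √(μ/r₁) = 7499 m/s; transfer-perigee v_p = √[μ(2/r₁ − 1/a_t)] = 9349 m/s.
Δv₁ = v_p − v_c1 = 1849 m/s.
At r₂: circular v_c2 = √(μ/r₂) = 4017 m/s; transfer-apogee v_a = √[μ(2/r₂ − 1/a_t)] = 2683 m/s.
Δv₂ = v_c2 − v_a = 1335 m/s.
Total Δv = Δv₁ + Δv₂ = 3184 m/s.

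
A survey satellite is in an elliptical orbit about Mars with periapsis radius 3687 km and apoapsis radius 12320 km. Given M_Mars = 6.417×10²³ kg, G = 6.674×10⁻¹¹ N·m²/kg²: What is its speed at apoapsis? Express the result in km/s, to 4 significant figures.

v ≈ 1.265 km/s

μ = GM = 6.674×10⁻¹¹ × 6.417×10²³ = 4.283×10¹³ m³/s².
Semi-major axis a = (r_p + r_a)/2 = 8003.5 km = 8.004×10⁶ m.
Vis-viva: v² = μ(2/r − 1/a) = 4.283×10¹³ × (1.623×10⁻⁷ − 1.249×10⁻⁷) = 1.601×10⁶ m²/s².
v = 1265 m/s = 1.265 km/s.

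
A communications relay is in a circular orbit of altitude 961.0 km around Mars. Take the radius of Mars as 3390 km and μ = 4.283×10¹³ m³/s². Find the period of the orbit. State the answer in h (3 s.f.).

r = 3390 + 961.0 = 4351.0 km = 4.3510×10⁶ m.
Kepler's third law: T = 2π√(r³/μ) = 2π√((4.351×10⁶)³ / 4.283×10¹³).
r³/μ = 1.923×10⁶ s², so T = 2π × 1.387×10³ = 8.713×10³ s.
Converting: 8.713×10³ s ÷ 3600 = 2.420 h.

T ≈ 2.42 h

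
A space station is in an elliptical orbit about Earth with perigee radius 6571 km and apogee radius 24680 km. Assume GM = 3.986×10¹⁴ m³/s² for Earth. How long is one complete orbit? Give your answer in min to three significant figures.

T ≈ 324 min

Semi-major axis a = (r_p + r_a)/2 = (6571.0 + 24680)/2 = 15626 km = 1.563×10⁷ m.
By Kepler's third law T = 2π√(a³/μ) = 2π × 3.094×10³ = 1.944×10⁴ s.
= 324.0 min.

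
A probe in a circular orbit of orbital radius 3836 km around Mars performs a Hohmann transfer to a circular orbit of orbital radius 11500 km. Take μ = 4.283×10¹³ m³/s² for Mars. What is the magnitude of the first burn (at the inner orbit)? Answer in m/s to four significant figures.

r₁ = 3836 km = 3.836×10⁶ m.
r₂ = 11500 km = 1.150×10⁷ m.
Transfer ellipse a_t = (r₁ + r₂)/2 = 7.668×10⁶ m.
At r₁: circular v_c1 = √(μ/r₁) = 3341 m/s; transfer-periapsis v_p = √[μ(2/r₁ − 1/a_t)] = 4092 m/s.
Δv₁ = v_p − v_c1 = 750.6 m/s.

Δv ≈ 750.6 m/s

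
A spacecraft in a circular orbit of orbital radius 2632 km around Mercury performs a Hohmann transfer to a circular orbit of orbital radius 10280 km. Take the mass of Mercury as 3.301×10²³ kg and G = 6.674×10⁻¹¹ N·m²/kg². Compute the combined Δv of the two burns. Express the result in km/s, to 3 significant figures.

Δv_total ≈ 1.29 km/s

μ = GM = 6.674×10⁻¹¹ × 3.301×10²³ = 2.203×10¹³ m³/s².
r₁ = 2632 km = 2.632×10⁶ m.
r₂ = 10280 km = 1.028×10⁷ m.
Transfer ellipse a_t = (r₁ + r₂)/2 = 6.456×10⁶ m.
At r₁: circular v_c1 = √(μ/r₁) = 2893 m/s; transfer-periherm v_p = √[μ(2/r₁ − 1/a_t)] = 3651 m/s.
Δv₁ = v_p − v_c1 = 757.6 m/s.
At r₂: circular v_c2 = √(μ/r₂) = 1464 m/s; transfer-apoherm v_a = √[μ(2/r₂ − 1/a_t)] = 934.7 m/s.
Δv₂ = v_c2 − v_a = 529.2 m/s.
Total Δv = Δv₁ + Δv₂ = 1287 m/s = 1.287 km/s.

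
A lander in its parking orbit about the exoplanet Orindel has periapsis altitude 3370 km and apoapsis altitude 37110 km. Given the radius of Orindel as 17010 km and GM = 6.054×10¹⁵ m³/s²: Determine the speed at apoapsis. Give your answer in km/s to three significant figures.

v ≈ 7.82 km/s

r_p = 17010 + 3370 = 20380 km = 2.0380×10⁷ m.
r_a = 17010 + 37110 = 54120 km = 5.4120×10⁷ m.
Semi-major axis a = (r_p + r_a)/2 = 37250 km = 3.725×10⁷ m.
Vis-viva: v² = μ(2/r − 1/a) = 6.054×10¹⁵ × (3.695×10⁻⁸ − 2.685×10⁻⁸) = 6.120×10⁷ m²/s².
v = 7823 m/s = 7.823 km/s.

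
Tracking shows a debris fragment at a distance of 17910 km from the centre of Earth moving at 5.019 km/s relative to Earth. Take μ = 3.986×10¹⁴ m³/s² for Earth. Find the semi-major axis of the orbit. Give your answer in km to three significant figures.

r = 1.791×10⁷ m.
Vis-viva rearranged: 1/a = 2/r − v²/μ = 1.117×10⁻⁷ − 6.320×10⁻⁸ = 4.847×10⁻⁸ m⁻¹.
a = 2.063×10⁷ m = 20630 km.

a ≈ 20600 km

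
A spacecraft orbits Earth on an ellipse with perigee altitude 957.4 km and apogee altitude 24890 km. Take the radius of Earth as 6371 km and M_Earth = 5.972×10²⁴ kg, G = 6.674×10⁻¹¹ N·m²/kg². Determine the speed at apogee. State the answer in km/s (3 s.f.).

v ≈ 2.20 km/s

μ = GM = 6.674×10⁻¹¹ × 5.972×10²⁴ = 3.986×10¹⁴ m³/s².
r_p = 6371 + 957.4 = 7328.4 km = 7.3284×10⁶ m.
r_a = 6371 + 24890 = 31261 km = 3.1261×10⁷ m.
Semi-major axis a = (r_p + r_a)/2 = 19295 km = 1.929×10⁷ m.
Vis-viva: v² = μ(2/r − 1/a) = 3.986×10¹⁴ × (6.398×10⁻⁸ − 5.183×10⁻⁸) = 4.843×10⁶ m²/s².
v = 2201 m/s = 2.201 km/s.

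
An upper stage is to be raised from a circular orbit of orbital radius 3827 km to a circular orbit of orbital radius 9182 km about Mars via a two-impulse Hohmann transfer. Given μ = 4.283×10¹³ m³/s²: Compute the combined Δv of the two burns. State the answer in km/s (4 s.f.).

r₁ = 3827 km = 3.827×10⁶ m.
r₂ = 9182 km = 9.182×10⁶ m.
Transfer ellipse a_t = (r₁ + r₂)/2 = 6.504×10⁶ m.
At r₁: circular v_c1 = √(μ/r₁) = 3345 m/s; transfer-periapsis v_p = √[μ(2/r₁ − 1/a_t)] = 3975 m/s.
Δv₁ = v_p − v_c1 = 629.3 m/s.
At r₂: circular v_c2 = √(μ/r₂) = 2160 m/s; transfer-apoapsis v_a = √[μ(2/r₂ − 1/a_t)] = 1657 m/s.
Δv₂ = v_c2 − v_a = 503.1 m/s.
Total Δv = Δv₁ + Δv₂ = 1132 m/s = 1.132 km/s.

Δv_total ≈ 1.132 km/s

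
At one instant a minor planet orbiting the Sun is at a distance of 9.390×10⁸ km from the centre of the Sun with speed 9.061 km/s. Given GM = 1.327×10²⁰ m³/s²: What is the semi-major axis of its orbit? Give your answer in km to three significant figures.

r = 9.390×10¹¹ m.
Specific orbital energy ε = v²/2 − μ/r = (9061)²/2 − 1.327×10²⁰/9.390×10¹¹ = -1.003×10⁸ J/kg.
Since ε = −μ/(2a), a = −μ/(2ε) = 6.617×10¹¹ m = 6.6172×10⁸ km.

a ≈ 6.62×10⁸ km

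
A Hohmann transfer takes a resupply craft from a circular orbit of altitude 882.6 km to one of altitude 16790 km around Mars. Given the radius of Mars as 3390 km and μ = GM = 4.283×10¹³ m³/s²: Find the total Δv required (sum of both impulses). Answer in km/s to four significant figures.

r₁ = 3390 + 882.6 = 4272.6 km = 4.2726×10⁶ m.
r₂ = 3390 + 16790 = 20180 km = 2.0180×10⁷ m.
Transfer ellipse a_t = (r₁ + r₂)/2 = 1.223×10⁷ m.
At r₁: circular v_c1 = √(μ/r₁) = 3166 m/s; transfer-periapsis v_p = √[μ(2/r₁ − 1/a_t)] = 4068 m/s.
Δv₁ = v_p − v_c1 = 901.5 m/s.
At r₂: circular v_c2 = √(μ/r₂) = 1457 m/s; transfer-apoapsis v_a = √[μ(2/r₂ − 1/a_t)] = 861.2 m/s.
Δv₂ = v_c2 − v_a = 595.6 m/s.
Total Δv = Δv₁ + Δv₂ = 1497 m/s = 1.497 km/s.

Δv_total ≈ 1.497 km/s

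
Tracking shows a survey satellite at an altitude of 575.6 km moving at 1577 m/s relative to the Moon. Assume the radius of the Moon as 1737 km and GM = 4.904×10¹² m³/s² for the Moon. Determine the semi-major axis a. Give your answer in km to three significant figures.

a ≈ 2800 km

r = 1737 + 575.6 = 2312.6 km = 2.313×10⁶ m.
Vis-viva rearranged: 1/a = 2/r − v²/μ = 8.648×10⁻⁷ − 5.071×10⁻⁷ = 3.577×10⁻⁷ m⁻¹.
a = 2.796×10⁶ m = 2795.6 km.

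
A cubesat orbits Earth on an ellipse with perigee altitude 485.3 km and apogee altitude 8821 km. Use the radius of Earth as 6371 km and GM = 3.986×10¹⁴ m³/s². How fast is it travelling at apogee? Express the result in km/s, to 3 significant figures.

r_p = 6371 + 485.3 = 6856.3 km = 6.8563×10⁶ m.
r_a = 6371 + 8821 = 15192 km = 1.5192×10⁷ m.
Semi-major axis a = (r_p + r_a)/2 = 11024 km = 1.102×10⁷ m.
Vis-viva: v² = μ(2/r − 1/a) = 3.986×10¹⁴ × (1.316×10⁻⁷ − 9.071×10⁻⁸) = 1.632×10⁷ m²/s².
v = 4040 m/s = 4.040 km/s.

v ≈ 4.04 km/s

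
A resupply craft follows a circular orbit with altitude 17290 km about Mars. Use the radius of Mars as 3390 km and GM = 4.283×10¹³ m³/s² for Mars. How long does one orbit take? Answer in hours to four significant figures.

r = 3390 + 17290 = 20680 km = 2.0680×10⁷ m.
Kepler's third law: T = 2π√(r³/μ) = 2π√((2.068×10⁷)³ / 4.283×10¹³).
r³/μ = 2.065×10⁸ s², so T = 2π × 1.437×10⁴ = 9.029×10⁴ s.
Converting: 9.029×10⁴ s ÷ 3600 = 25.08 hours.

T ≈ 25.08 hours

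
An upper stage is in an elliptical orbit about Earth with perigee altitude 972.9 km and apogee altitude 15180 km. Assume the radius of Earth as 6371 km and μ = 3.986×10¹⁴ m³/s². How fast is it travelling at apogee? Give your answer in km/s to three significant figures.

v ≈ 3.07 km/s

r_p = 6371 + 972.9 = 7343.9 km = 7.3439×10⁶ m.
r_a = 6371 + 15180 = 21551 km = 2.1551×10⁷ m.
Semi-major axis a = (r_p + r_a)/2 = 14447 km = 1.445×10⁷ m.
Vis-viva: v² = μ(2/r − 1/a) = 3.986×10¹⁴ × (9.280×10⁻⁸ − 6.922×10⁻⁸) = 9.402×10⁶ m²/s².
v = 3066 m/s = 3.066 km/s.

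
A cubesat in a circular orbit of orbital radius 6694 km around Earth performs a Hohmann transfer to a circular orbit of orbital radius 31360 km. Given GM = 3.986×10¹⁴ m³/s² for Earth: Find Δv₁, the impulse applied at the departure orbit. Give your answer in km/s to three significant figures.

Δv ≈ 2.19 km/s

r₁ = 6694 km = 6.694×10⁶ m.
r₂ = 31360 km = 3.136×10⁷ m.
Transfer ellipse a_t = (r₁ + r₂)/2 = 1.903×10⁷ m.
At r₁: circular v_c1 = √(μ/r₁) = 7717 m/s; transfer-perigee v_p = √[μ(2/r₁ − 1/a_t)] = 9907 m/s.
Δv₁ = v_p − v_c1 = 2190 m/s.
= 2.190 km/s.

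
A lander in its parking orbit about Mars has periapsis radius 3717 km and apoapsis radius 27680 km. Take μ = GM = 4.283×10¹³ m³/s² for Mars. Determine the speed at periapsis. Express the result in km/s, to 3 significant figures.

v ≈ 4.51 km/s

Semi-major axis a = (r_p + r_a)/2 = 15698 km = 1.570×10⁷ m.
Vis-viva: v² = μ(2/r − 1/a) = 4.283×10¹³ × (5.381×10⁻⁷ − 6.370×10⁻⁸) = 2.032×10⁷ m²/s².
v = 4507 m/s = 4.507 km/s.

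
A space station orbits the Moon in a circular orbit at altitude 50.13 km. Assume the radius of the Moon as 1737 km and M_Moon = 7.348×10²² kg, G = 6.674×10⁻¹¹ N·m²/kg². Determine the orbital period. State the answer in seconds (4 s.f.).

T ≈ 6779 seconds

μ = GM = 6.674×10⁻¹¹ × 7.348×10²² = 4.904×10¹² m³/s².
r = 1737 + 50.13 = 1787.1 km = 1.7871×10⁶ m.
Kepler's third law: T = 2π√(r³/μ) = 2π√((1.787×10⁶)³ / 4.904×10¹²).
r³/μ = 1.164×10⁶ s², so T = 2π × 1.079×10³ = 6.779×10³ s.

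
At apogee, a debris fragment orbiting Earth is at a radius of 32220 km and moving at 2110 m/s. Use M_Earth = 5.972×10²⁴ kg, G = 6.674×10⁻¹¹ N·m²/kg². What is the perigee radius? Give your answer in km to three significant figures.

perigee radius ≈ 7070 km

μ = GM = 6.674×10⁻¹¹ × 5.972×10²⁴ = 3.986×10¹⁴ m³/s².
r_a = 3.222×10⁷ m.
Specific energy ε = v²/2 − μ/r = -1.014×10⁷ J/kg, so a = −μ/(2ε) = 1.965×10⁷ m.
The apsides satisfy r_p + r_a = 2a, so the perigee radius is 2a − r_a = 7.070×10⁶ m = 7070.3 km.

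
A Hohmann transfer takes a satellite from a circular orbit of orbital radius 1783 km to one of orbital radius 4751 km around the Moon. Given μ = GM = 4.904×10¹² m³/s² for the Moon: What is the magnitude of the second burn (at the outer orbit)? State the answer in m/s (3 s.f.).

Δv ≈ 265 m/s

r₁ = 1783 km = 1.783×10⁶ m.
r₂ = 4751 km = 4.751×10⁶ m.
Transfer ellipse a_t = (r₁ + r₂)/2 = 3.267×10⁶ m.
At r₁: circular v_c1 = √(μ/r₁) = 1658 m/s; transfer-perilune v_p = √[μ(2/r₁ − 1/a_t)] = 2000 m/s.
At r₂: circular v_c2 = √(μ/r₂) = 1016 m/s; transfer-apolune v_a = √[μ(2/r₂ − 1/a_t)] = 750.6 m/s.
Δv₂ = v_c2 − v_a = 265.4 m/s.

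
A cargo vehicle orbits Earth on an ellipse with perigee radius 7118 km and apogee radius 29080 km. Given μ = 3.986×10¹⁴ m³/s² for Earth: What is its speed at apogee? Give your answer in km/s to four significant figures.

v ≈ 2.322 km/s

Semi-major axis a = (r_p + r_a)/2 = 18099 km = 1.810×10⁷ m.
Vis-viva: v² = μ(2/r − 1/a) = 3.986×10¹⁴ × (6.878×10⁻⁸ − 5.525×10⁻⁸) = 5.391×10⁶ m²/s².
v = 2322 m/s = 2.322 km/s.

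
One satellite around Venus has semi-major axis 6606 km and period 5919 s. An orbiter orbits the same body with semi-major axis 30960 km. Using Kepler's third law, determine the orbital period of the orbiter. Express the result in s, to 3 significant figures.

T₂ ≈ 60100 s

Kepler's third law: T² ∝ a³, so T₂ = T₁ (a₂/a₁)^(3/2).
a₂/a₁ = 4.687, (a₂/a₁)^(3/2) = 10.15.
T₂ = 5919 × 10.15 = 60050 s.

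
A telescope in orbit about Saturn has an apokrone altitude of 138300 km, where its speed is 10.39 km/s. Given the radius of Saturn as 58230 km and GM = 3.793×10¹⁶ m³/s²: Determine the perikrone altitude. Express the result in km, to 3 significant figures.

r_a = 58230 + 138300 = 1.9653×10⁵ km = 1.965×10⁸ m.
Specific energy ε = v²/2 − μ/r = -1.390×10⁸ J/kg, so a = −μ/(2ε) = 1.364×10⁸ m.
The apsides satisfy r_p + r_a = 2a, so the perikrone radius is 2a − r_a = 7.630×10⁷ m = 76304 km.
Perikrone altitude = 76304 − 58230 = 18074 km.

perikrone altitude ≈ 18100 km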